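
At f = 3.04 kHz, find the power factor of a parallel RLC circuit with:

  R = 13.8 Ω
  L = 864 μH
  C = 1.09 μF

Step 1 — Angular frequency: ω = 2π·f = 2π·3040 = 1.91e+04 rad/s.
Step 2 — Component impedances:
  R: Z = R = 13.8 Ω
  L: Z = jωL = j·1.91e+04·0.000864 = 0 + j16.5 Ω
  C: Z = 1/(jωC) = -j/(ω·C) = 0 - j48.03 Ω
Step 3 — Parallel combination: 1/Z_total = 1/R + 1/L + 1/C; Z_total = 10.6 + j5.821 Ω = 12.1∠28.8° Ω.
Step 4 — Power factor: PF = cos(φ) = Re(Z)/|Z| = 10.605/12.0975 = 0.8766.
Step 5 — Type: Im(Z) = 5.821 ⇒ lagging (phase φ = 28.8°).

PF = 0.8766 (lagging, φ = 28.8°)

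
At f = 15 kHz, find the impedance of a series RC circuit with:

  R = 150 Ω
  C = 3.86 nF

Step 1 — Angular frequency: ω = 2π·f = 2π·1.5e+04 = 9.425e+04 rad/s.
Step 2 — Component impedances:
  R: Z = R = 150 Ω
  C: Z = 1/(jωC) = -j/(ω·C) = 0 - j2749 Ω
Step 3 — Series combination: Z_total = R + C = 150 - j2749 Ω = 2753∠-86.9° Ω.

Z = 150 - j2749 Ω = 2753∠-86.9° Ω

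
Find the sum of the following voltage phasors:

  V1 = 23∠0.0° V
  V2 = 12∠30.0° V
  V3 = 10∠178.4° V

Step 1 — Convert each phasor to rectangular form:
  V1 = 23·(cos(0.0°) + j·sin(0.0°)) = 23 V
  V2 = 12·(cos(30.0°) + j·sin(30.0°)) = 10.39 + j6 V
  V3 = 10·(cos(178.4°) + j·sin(178.4°)) = -9.996 + j0.2792 V
Step 2 — Sum components: V_total = 23.4 + j6.279 V.
Step 3 — Convert to polar: |V_total| = 24.22 V, ∠V_total = 15.0°.

V_total = 24.22∠15.0° V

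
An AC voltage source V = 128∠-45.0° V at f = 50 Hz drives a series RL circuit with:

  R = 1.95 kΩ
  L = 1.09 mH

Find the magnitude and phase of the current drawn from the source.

Step 1 — Angular frequency: ω = 2π·f = 2π·50 = 314.2 rad/s.
Step 2 — Component impedances:
  R: Z = R = 1950 Ω
  L: Z = jωL = j·314.2·0.00109 = 0 + j0.3424 Ω
Step 3 — Series combination: Z_total = R + L = 1950 + j0.3424 Ω = 1950∠0.0° Ω.
Step 4 — Source phasor: V = 128∠-45.0° V = 90.51 - j90.51 V.
Step 5 — Ohm's law: I = V / Z_total = (90.51 - j90.51) / (1950 + j0.3424) = 0.04641 - j0.04642 A.
Step 6 — Convert to polar: |I| = 0.06564 A, ∠I = -45.0°.

I = 0.06564∠-45.0° A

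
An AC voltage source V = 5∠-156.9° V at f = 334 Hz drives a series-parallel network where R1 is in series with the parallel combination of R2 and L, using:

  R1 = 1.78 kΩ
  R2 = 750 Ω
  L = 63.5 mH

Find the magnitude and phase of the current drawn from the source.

Step 1 — Angular frequency: ω = 2π·f = 2π·334 = 2099 rad/s.
Step 2 — Component impedances:
  R1: Z = R = 1780 Ω
  R2: Z = R = 750 Ω
  L: Z = jωL = j·2099·0.0635 = 0 + j133.3 Ω
Step 3 — Parallel branch: R2 || L = 1/(1/R2 + 1/L) = 22.95 + j129.2 Ω.
Step 4 — Series with R1: Z_total = R1 + (R2 || L) = 1803 + j129.2 Ω = 1808∠4.1° Ω.
Step 5 — Source phasor: V = 5∠-156.9° V = -4.599 - j1.962 V.
Step 6 — Ohm's law: I = V / Z_total = (-4.599 - j1.962) / (1803 + j129.2) = -0.002615 - j0.0009006 A.
Step 7 — Convert to polar: |I| = 0.002766 A, ∠I = -161.0°.

I = 0.002766∠-161.0° A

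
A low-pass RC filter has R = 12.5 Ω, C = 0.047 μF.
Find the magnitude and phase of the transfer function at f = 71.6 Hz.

Step 1 — Angular frequency: ω = 2π·71.6 = 449.9 rad/s.
Step 2 — Transfer function: H(jω) = 1/(1 + jωRC).
Step 3 — Denominator: 1 + jωRC = 1 + j·449.9·12.5·4.7e-08 = 1 + j0.0002643.
Step 4 — H = 1 - j0.0002643.
Step 5 — Magnitude: |H| = 1 (-0.0 dB); phase: φ = -0.0°.

|H| = 1 (-0.0 dB), φ = -0.0°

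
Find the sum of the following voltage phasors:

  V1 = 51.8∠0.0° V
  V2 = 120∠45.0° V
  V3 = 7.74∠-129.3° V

Step 1 — Convert each phasor to rectangular form:
  V1 = 51.8·(cos(0.0°) + j·sin(0.0°)) = 51.8 V
  V2 = 120·(cos(45.0°) + j·sin(45.0°)) = 84.85 + j84.85 V
  V3 = 7.74·(cos(-129.3°) + j·sin(-129.3°)) = -4.902 - j5.99 V
Step 2 — Sum components: V_total = 131.8 + j78.86 V.
Step 3 — Convert to polar: |V_total| = 153.5 V, ∠V_total = 30.9°.

V_total = 153.5∠30.9° V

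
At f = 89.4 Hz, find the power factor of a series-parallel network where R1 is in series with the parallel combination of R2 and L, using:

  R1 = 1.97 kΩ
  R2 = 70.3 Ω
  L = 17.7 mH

Step 1 — Angular frequency: ω = 2π·f = 2π·89.4 = 561.7 rad/s.
Step 2 — Component impedances:
  R1: Z = R = 1970 Ω
  R2: Z = R = 70.3 Ω
  L: Z = jωL = j·561.7·0.0177 = 0 + j9.942 Ω
Step 3 — Parallel branch: R2 || L = 1/(1/R2 + 1/L) = 1.379 + j9.747 Ω.
Step 4 — Series with R1: Z_total = R1 + (R2 || L) = 1971 + j9.747 Ω = 1971∠0.3° Ω.
Step 5 — Power factor: PF = cos(φ) = Re(Z)/|Z| = 1971/1971 = 1.
Step 6 — Type: Im(Z) = 9.747 ⇒ lagging (phase φ = 0.3°).

PF = 1 (lagging, φ = 0.3°)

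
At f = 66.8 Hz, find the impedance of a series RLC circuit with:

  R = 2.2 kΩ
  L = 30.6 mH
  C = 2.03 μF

Step 1 — Angular frequency: ω = 2π·f = 2π·66.8 = 419.7 rad/s.
Step 2 — Component impedances:
  R: Z = R = 2200 Ω
  L: Z = jωL = j·419.7·0.0306 = 0 + j12.84 Ω
  C: Z = 1/(jωC) = -j/(ω·C) = 0 - j1174 Ω
Step 3 — Series combination: Z_total = R + L + C = 2200 - j1161 Ω = 2487∠-27.8° Ω.

Z = 2200 - j1161 Ω = 2487∠-27.8° Ω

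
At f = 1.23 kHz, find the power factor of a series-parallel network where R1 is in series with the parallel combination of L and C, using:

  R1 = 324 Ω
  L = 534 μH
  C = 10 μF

Step 1 — Angular frequency: ω = 2π·f = 2π·1230 = 7728 rad/s.
Step 2 — Component impedances:
  R1: Z = R = 324 Ω
  L: Z = jωL = j·7728·0.000534 = 0 + j4.127 Ω
  C: Z = 1/(jωC) = -j/(ω·C) = 0 - j12.94 Ω
Step 3 — Parallel branch: L || C = 1/(1/L + 1/C) = 0 + j6.06 Ω.
Step 4 — Series with R1: Z_total = R1 + (L || C) = 324 + j6.06 Ω = 324.1∠1.1° Ω.
Step 5 — Power factor: PF = cos(φ) = Re(Z)/|Z| = 324/324.06 = 0.9998.
Step 6 — Type: Im(Z) = 6.06 ⇒ lagging (phase φ = 1.1°).

PF = 0.9998 (lagging, φ = 1.1°)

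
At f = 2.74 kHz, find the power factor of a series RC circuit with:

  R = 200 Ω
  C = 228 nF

Step 1 — Angular frequency: ω = 2π·f = 2π·2740 = 1.722e+04 rad/s.
Step 2 — Component impedances:
  R: Z = R = 200 Ω
  C: Z = 1/(jωC) = -j/(ω·C) = 0 - j254.8 Ω
Step 3 — Series combination: Z_total = R + C = 200 - j254.8 Ω = 323.9∠-51.9° Ω.
Step 4 — Power factor: PF = cos(φ) = Re(Z)/|Z| = 200/323.9 = 0.6175.
Step 5 — Type: Im(Z) = -254.8 ⇒ leading (phase φ = -51.9°).

PF = 0.6175 (leading, φ = -51.9°)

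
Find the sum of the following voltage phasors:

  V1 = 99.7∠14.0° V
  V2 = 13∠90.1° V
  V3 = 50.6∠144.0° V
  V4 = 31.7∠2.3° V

Step 1 — Convert each phasor to rectangular form:
  V1 = 99.7·(cos(14.0°) + j·sin(14.0°)) = 96.74 + j24.12 V
  V2 = 13·(cos(90.1°) + j·sin(90.1°)) = -0.02269 + j13 V
  V3 = 50.6·(cos(144.0°) + j·sin(144.0°)) = -40.94 + j29.74 V
  V4 = 31.7·(cos(2.3°) + j·sin(2.3°)) = 31.67 + j1.272 V
Step 2 — Sum components: V_total = 87.45 + j68.13 V.
Step 3 — Convert to polar: |V_total| = 110.9 V, ∠V_total = 37.9°.

V_total = 110.9∠37.9° V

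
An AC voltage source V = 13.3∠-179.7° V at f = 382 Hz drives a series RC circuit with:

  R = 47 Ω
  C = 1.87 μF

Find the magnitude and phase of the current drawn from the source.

Step 1 — Angular frequency: ω = 2π·f = 2π·382 = 2400 rad/s.
Step 2 — Component impedances:
  R: Z = R = 47 Ω
  C: Z = 1/(jωC) = -j/(ω·C) = 0 - j222.8 Ω
Step 3 — Series combination: Z_total = R + C = 47 - j222.8 Ω = 227.7∠-78.1° Ω.
Step 4 — Source phasor: V = 13.3∠-179.7° V = -13.3 - j0.06964 V.
Step 5 — Ohm's law: I = V / Z_total = (-13.3 - j0.06964) / (47 - j222.8) = -0.01176 - j0.05721 A.
Step 6 — Convert to polar: |I| = 0.05841 A, ∠I = -101.6°.

I = 0.05841∠-101.6° A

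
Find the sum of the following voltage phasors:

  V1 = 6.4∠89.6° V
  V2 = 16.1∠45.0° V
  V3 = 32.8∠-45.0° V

Step 1 — Convert each phasor to rectangular form:
  V1 = 6.4·(cos(89.6°) + j·sin(89.6°)) = 0.04468 + j6.4 V
  V2 = 16.1·(cos(45.0°) + j·sin(45.0°)) = 11.38 + j11.38 V
  V3 = 32.8·(cos(-45.0°) + j·sin(-45.0°)) = 23.19 - j23.19 V
Step 2 — Sum components: V_total = 34.62 - j5.409 V.
Step 3 — Convert to polar: |V_total| = 35.04 V, ∠V_total = -8.9°.

V_total = 35.04∠-8.9° V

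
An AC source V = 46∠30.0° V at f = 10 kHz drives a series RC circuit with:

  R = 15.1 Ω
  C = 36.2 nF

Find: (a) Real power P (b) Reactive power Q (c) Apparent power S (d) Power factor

Step 1 — Angular frequency: ω = 2π·f = 2π·1e+04 = 6.283e+04 rad/s.
Step 2 — Component impedances:
  R: Z = R = 15.1 Ω
  C: Z = 1/(jωC) = -j/(ω·C) = 0 - j439.7 Ω
Step 3 — Series combination: Z_total = R + C = 15.1 - j439.7 Ω = 439.9∠-88.0° Ω.
Step 4 — Source phasor: V = 46∠30.0° V = 39.84 + j23 V.
Step 5 — Current: I = V / Z = -0.04914 + j0.0923 A = 0.1046∠118.0° A.
Step 6 — Complex power: S = V·I* = 0.1651 - j4.807 VA.
Step 7 — Real power: P = Re(S) = 0.1651 W.
Step 8 — Reactive power: Q = Im(S) = -4.807 VAR.
Step 9 — Apparent power: |S| = 4.81 VA.
Step 10 — Power factor: PF = P/|S| = 0.03432 (leading).

(a) P = 0.1651 W  (b) Q = -4.807 VAR  (c) S = 4.81 VA  (d) PF = 0.03432 (leading)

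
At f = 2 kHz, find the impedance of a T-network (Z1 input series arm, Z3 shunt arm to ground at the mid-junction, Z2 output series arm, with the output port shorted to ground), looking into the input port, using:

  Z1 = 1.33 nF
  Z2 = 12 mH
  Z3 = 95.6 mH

Step 1 — Angular frequency: ω = 2π·f = 2π·2000 = 1.257e+04 rad/s.
Step 2 — Component impedances:
  Z1: Z = 1/(jωC) = -j/(ω·C) = 0 - j5.983e+04 Ω
  Z2: Z = jωL = j·1.257e+04·0.012 = 0 + j150.8 Ω
  Z3: Z = jωL = j·1.257e+04·0.0956 = 0 + j1201 Ω
Step 3 — With the output port shorted to ground, the output series arm Z2 runs from the junction to ground; the shunt arm Z3 also runs from the junction to ground. They appear in parallel: Z3 || Z2 = 0 + j134 Ω.
Step 4 — Series with input arm Z1: Z_in = Z1 + (Z3 || Z2) = 0 - j5.97e+04 Ω = 5.97e+04∠-90.0° Ω.

Z = 0 - j5.97e+04 Ω = 5.97e+04∠-90.0° Ω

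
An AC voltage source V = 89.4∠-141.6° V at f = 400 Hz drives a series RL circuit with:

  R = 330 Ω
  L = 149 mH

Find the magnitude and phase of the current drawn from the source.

Step 1 — Angular frequency: ω = 2π·f = 2π·400 = 2513 rad/s.
Step 2 — Component impedances:
  R: Z = R = 330 Ω
  L: Z = jωL = j·2513·0.149 = 0 + j374.5 Ω
Step 3 — Series combination: Z_total = R + L = 330 + j374.5 Ω = 499.1∠48.6° Ω.
Step 4 — Source phasor: V = 89.4∠-141.6° V = -70.06 - j55.53 V.
Step 5 — Ohm's law: I = V / Z_total = (-70.06 - j55.53) / (330 + j374.5) = -0.1763 + j0.03176 A.
Step 6 — Convert to polar: |I| = 0.1791 A, ∠I = 169.8°.

I = 0.1791∠169.8° A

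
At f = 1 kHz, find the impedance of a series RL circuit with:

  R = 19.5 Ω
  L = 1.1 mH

Step 1 — Angular frequency: ω = 2π·f = 2π·1000 = 6283 rad/s.
Step 2 — Component impedances:
  R: Z = R = 19.5 Ω
  L: Z = jωL = j·6283·0.0011 = 0 + j6.912 Ω
Step 3 — Series combination: Z_total = R + L = 19.5 + j6.912 Ω = 20.69∠19.5° Ω.

Z = 19.5 + j6.912 Ω = 20.69∠19.5° Ω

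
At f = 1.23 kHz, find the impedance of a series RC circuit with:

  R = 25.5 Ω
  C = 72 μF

Step 1 — Angular frequency: ω = 2π·f = 2π·1230 = 7728 rad/s.
Step 2 — Component impedances:
  R: Z = R = 25.5 Ω
  C: Z = 1/(jωC) = -j/(ω·C) = 0 - j1.797 Ω
Step 3 — Series combination: Z_total = R + C = 25.5 - j1.797 Ω = 25.56∠-4.0° Ω.

Z = 25.5 - j1.797 Ω = 25.56∠-4.0° Ω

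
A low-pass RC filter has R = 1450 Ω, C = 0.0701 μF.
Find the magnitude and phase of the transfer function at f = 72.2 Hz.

Step 1 — Angular frequency: ω = 2π·72.2 = 453.6 rad/s.
Step 2 — Transfer function: H(jω) = 1/(1 + jωRC).
Step 3 — Denominator: 1 + jωRC = 1 + j·453.6·1450·7.01e-08 = 1 + j0.04611.
Step 4 — H = 0.9979 - j0.04601.
Step 5 — Magnitude: |H| = 0.9989 (-0.0 dB); phase: φ = -2.6°.

|H| = 0.9989 (-0.0 dB), φ = -2.6°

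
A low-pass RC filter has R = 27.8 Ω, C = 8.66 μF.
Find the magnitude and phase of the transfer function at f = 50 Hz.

Step 1 — Angular frequency: ω = 2π·50 = 314.2 rad/s.
Step 2 — Transfer function: H(jω) = 1/(1 + jωRC).
Step 3 — Denominator: 1 + jωRC = 1 + j·314.2·27.8·8.66e-06 = 1 + j0.07563.
Step 4 — H = 0.9943 - j0.0752.
Step 5 — Magnitude: |H| = 0.9972 (-0.0 dB); phase: φ = -4.3°.

|H| = 0.9972 (-0.0 dB), φ = -4.3°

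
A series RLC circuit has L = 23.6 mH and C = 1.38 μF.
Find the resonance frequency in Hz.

Step 1 — Resonance condition Im(Z)=0 gives ω₀ = 1/√(LC).
Step 2 — ω₀ = 1/√(0.0236·1.38e-06) = 5541 rad/s.
Step 3 — f₀ = ω₀/(2π) = 881.9 Hz.

f₀ = 881.9 Hz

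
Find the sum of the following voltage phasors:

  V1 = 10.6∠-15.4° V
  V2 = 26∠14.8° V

Step 1 — Convert each phasor to rectangular form:
  V1 = 10.6·(cos(-15.4°) + j·sin(-15.4°)) = 10.22 - j2.815 V
  V2 = 26·(cos(14.8°) + j·sin(14.8°)) = 25.14 + j6.642 V
Step 2 — Sum components: V_total = 35.36 + j3.827 V.
Step 3 — Convert to polar: |V_total| = 35.56 V, ∠V_total = 6.2°.

V_total = 35.56∠6.2° V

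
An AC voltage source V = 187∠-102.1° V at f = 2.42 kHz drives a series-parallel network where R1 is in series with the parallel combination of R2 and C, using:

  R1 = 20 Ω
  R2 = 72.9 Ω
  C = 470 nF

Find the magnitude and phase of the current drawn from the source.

Step 1 — Angular frequency: ω = 2π·f = 2π·2420 = 1.521e+04 rad/s.
Step 2 — Component impedances:
  R1: Z = R = 20 Ω
  R2: Z = R = 72.9 Ω
  C: Z = 1/(jωC) = -j/(ω·C) = 0 - j139.9 Ω
Step 3 — Parallel branch: R2 || C = 1/(1/R2 + 1/C) = 57.34 - j29.87 Ω.
Step 4 — Series with R1: Z_total = R1 + (R2 || C) = 77.34 - j29.87 Ω = 82.91∠-21.1° Ω.
Step 5 — Source phasor: V = 187∠-102.1° V = -39.2 - j182.8 V.
Step 6 — Ohm's law: I = V / Z_total = (-39.2 - j182.8) / (77.34 - j29.87) = 0.3536 - j2.228 A.
Step 7 — Convert to polar: |I| = 2.256 A, ∠I = -81.0°.

I = 2.256∠-81.0° A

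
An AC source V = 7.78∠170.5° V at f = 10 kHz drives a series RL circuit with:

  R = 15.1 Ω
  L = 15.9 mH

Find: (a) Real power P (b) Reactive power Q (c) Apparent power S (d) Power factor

Step 1 — Angular frequency: ω = 2π·f = 2π·1e+04 = 6.283e+04 rad/s.
Step 2 — Component impedances:
  R: Z = R = 15.1 Ω
  L: Z = jωL = j·6.283e+04·0.0159 = 0 + j999 Ω
Step 3 — Series combination: Z_total = R + L = 15.1 + j999 Ω = 999.1∠89.1° Ω.
Step 4 — Source phasor: V = 7.78∠170.5° V = -7.673 + j1.284 V.
Step 5 — Current: I = V / Z = 0.001169 + j0.007698 A = 0.007787∠81.4° A.
Step 6 — Complex power: S = V·I* = 0.0009156 + j0.06057 VA.
Step 7 — Real power: P = Re(S) = 0.0009156 W.
Step 8 — Reactive power: Q = Im(S) = 0.06057 VAR.
Step 9 — Apparent power: |S| = 0.06058 VA.
Step 10 — Power factor: PF = P/|S| = 0.01511 (lagging).

(a) P = 0.0009156 W  (b) Q = 0.06057 VAR  (c) S = 0.06058 VA  (d) PF = 0.01511 (lagging)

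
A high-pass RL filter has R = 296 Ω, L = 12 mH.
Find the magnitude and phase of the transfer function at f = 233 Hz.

Step 1 — Angular frequency: ω = 2π·233 = 1464 rad/s.
Step 2 — Transfer function: H(jω) = jωL/(R + jωL).
Step 3 — Numerator jωL = j·17.57; denominator R + jωL = 296 + j17.57.
Step 4 — H = 0.00351 + j0.05914.
Step 5 — Magnitude: |H| = 0.05925 (-24.5 dB); phase: φ = 86.6°.

|H| = 0.05925 (-24.5 dB), φ = 86.6°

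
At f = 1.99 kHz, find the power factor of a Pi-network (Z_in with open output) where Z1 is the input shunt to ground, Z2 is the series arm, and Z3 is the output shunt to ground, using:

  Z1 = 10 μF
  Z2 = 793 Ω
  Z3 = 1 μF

Step 1 — Angular frequency: ω = 2π·f = 2π·1990 = 1.25e+04 rad/s.
Step 2 — Component impedances:
  Z1: Z = 1/(jωC) = -j/(ω·C) = 0 - j7.998 Ω
  Z2: Z = R = 793 Ω
  Z3: Z = 1/(jωC) = -j/(ω·C) = 0 - j79.98 Ω
Step 3 — With open output, the series arm Z2 and the output shunt Z3 appear in series to ground: Z2 + Z3 = 793 - j79.98 Ω.
Step 4 — Parallel with input shunt Z1: Z_in = Z1 || (Z2 + Z3) = 0.07968 - j7.989 Ω = 7.989∠-89.4° Ω.
Step 5 — Power factor: PF = cos(φ) = Re(Z)/|Z| = 0.07968/7.9893 = 0.009973.
Step 6 — Type: Im(Z) = -7.989 ⇒ leading (phase φ = -89.4°).

PF = 0.009973 (leading, φ = -89.4°)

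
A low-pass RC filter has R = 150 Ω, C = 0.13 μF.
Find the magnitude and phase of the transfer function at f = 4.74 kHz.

Step 1 — Angular frequency: ω = 2π·4740 = 2.978e+04 rad/s.
Step 2 — Transfer function: H(jω) = 1/(1 + jωRC).
Step 3 — Denominator: 1 + jωRC = 1 + j·2.978e+04·150·1.3e-07 = 1 + j0.5808.
Step 4 — H = 0.7478 - j0.4343.
Step 5 — Magnitude: |H| = 0.8647 (-1.3 dB); phase: φ = -30.1°.

|H| = 0.8647 (-1.3 dB), φ = -30.1°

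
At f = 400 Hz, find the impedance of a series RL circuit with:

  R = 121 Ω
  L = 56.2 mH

Step 1 — Angular frequency: ω = 2π·f = 2π·400 = 2513 rad/s.
Step 2 — Component impedances:
  R: Z = R = 121 Ω
  L: Z = jωL = j·2513·0.0562 = 0 + j141.2 Ω
Step 3 — Series combination: Z_total = R + L = 121 + j141.2 Ω = 186∠49.4° Ω.

Z = 121 + j141.2 Ω = 186∠49.4° Ω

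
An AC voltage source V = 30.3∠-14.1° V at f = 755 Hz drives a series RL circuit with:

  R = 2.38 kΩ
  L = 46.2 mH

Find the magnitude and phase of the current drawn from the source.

Step 1 — Angular frequency: ω = 2π·f = 2π·755 = 4744 rad/s.
Step 2 — Component impedances:
  R: Z = R = 2380 Ω
  L: Z = jωL = j·4744·0.0462 = 0 + j219.2 Ω
Step 3 — Series combination: Z_total = R + L = 2380 + j219.2 Ω = 2390∠5.3° Ω.
Step 4 — Source phasor: V = 30.3∠-14.1° V = 29.39 - j7.382 V.
Step 5 — Ohm's law: I = V / Z_total = (29.39 - j7.382) / (2380 + j219.2) = 0.01196 - j0.004203 A.
Step 6 — Convert to polar: |I| = 0.01268 A, ∠I = -19.4°.

I = 0.01268∠-19.4° A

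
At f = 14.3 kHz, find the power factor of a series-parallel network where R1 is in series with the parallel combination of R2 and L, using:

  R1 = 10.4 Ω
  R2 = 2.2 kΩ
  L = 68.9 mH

Step 1 — Angular frequency: ω = 2π·f = 2π·1.43e+04 = 8.985e+04 rad/s.
Step 2 — Component impedances:
  R1: Z = R = 10.4 Ω
  R2: Z = R = 2200 Ω
  L: Z = jωL = j·8.985e+04·0.0689 = 0 + j6191 Ω
Step 3 — Parallel branch: R2 || L = 1/(1/R2 + 1/L) = 1953 + j694.2 Ω.
Step 4 — Series with R1: Z_total = R1 + (R2 || L) = 1964 + j694.2 Ω = 2083∠19.5° Ω.
Step 5 — Power factor: PF = cos(φ) = Re(Z)/|Z| = 1963.7/2082.8 = 0.9428.
Step 6 — Type: Im(Z) = 694.2 ⇒ lagging (phase φ = 19.5°).

PF = 0.9428 (lagging, φ = 19.5°)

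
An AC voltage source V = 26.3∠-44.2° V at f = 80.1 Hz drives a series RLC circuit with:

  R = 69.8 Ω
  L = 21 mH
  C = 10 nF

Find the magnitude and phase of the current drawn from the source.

Step 1 — Angular frequency: ω = 2π·f = 2π·80.1 = 503.3 rad/s.
Step 2 — Component impedances:
  R: Z = R = 69.8 Ω
  L: Z = jωL = j·503.3·0.021 = 0 + j10.57 Ω
  C: Z = 1/(jωC) = -j/(ω·C) = 0 - j1.987e+05 Ω
Step 3 — Series combination: Z_total = R + L + C = 69.8 - j1.987e+05 Ω = 1.987e+05∠-90.0° Ω.
Step 4 — Source phasor: V = 26.3∠-44.2° V = 18.85 - j18.34 V.
Step 5 — Ohm's law: I = V / Z_total = (18.85 - j18.34) / (69.8 - j1.987e+05) = 9.232e-05 + j9.487e-05 A.
Step 6 — Convert to polar: |I| = 0.0001324 A, ∠I = 45.8°.

I = 0.0001324∠45.8° A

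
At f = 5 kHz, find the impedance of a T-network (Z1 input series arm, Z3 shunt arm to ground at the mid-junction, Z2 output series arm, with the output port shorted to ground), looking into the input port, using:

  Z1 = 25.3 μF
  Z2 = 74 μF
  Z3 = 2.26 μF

Step 1 — Angular frequency: ω = 2π·f = 2π·5000 = 3.142e+04 rad/s.
Step 2 — Component impedances:
  Z1: Z = 1/(jωC) = -j/(ω·C) = 0 - j1.258 Ω
  Z2: Z = 1/(jωC) = -j/(ω·C) = 0 - j0.4301 Ω
  Z3: Z = 1/(jωC) = -j/(ω·C) = 0 - j14.08 Ω
Step 3 — With the output port shorted to ground, the output series arm Z2 runs from the junction to ground; the shunt arm Z3 also runs from the junction to ground. They appear in parallel: Z3 || Z2 = 0 - j0.4174 Ω.
Step 4 — Series with input arm Z1: Z_in = Z1 + (Z3 || Z2) = 0 - j1.676 Ω = 1.676∠-90.0° Ω.

Z = 0 - j1.676 Ω = 1.676∠-90.0° Ω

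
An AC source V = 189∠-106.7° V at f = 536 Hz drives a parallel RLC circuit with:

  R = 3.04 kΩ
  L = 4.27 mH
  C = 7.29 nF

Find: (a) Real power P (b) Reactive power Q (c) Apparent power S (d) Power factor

Step 1 — Angular frequency: ω = 2π·f = 2π·536 = 3368 rad/s.
Step 2 — Component impedances:
  R: Z = R = 3040 Ω
  L: Z = jωL = j·3368·0.00427 = 0 + j14.38 Ω
  C: Z = 1/(jωC) = -j/(ω·C) = 0 - j4.073e+04 Ω
Step 3 — Parallel combination: 1/Z_total = 1/R + 1/L + 1/C; Z_total = 0.06807 + j14.39 Ω = 14.39∠89.7° Ω.
Step 4 — Source phasor: V = 189∠-106.7° V = -54.31 - j181 V.
Step 5 — Current: I = V / Z = -12.6 + j3.716 A = 13.14∠163.6° A.
Step 6 — Complex power: S = V·I* = 11.75 + j2483 VA.
Step 7 — Real power: P = Re(S) = 11.75 W.
Step 8 — Reactive power: Q = Im(S) = 2483 VAR.
Step 9 — Apparent power: |S| = 2483 VA.
Step 10 — Power factor: PF = P/|S| = 0.004732 (lagging).

(a) P = 11.75 W  (b) Q = 2483 VAR  (c) S = 2483 VA  (d) PF = 0.004732 (lagging)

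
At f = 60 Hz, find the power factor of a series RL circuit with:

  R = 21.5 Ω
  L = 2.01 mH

Step 1 — Angular frequency: ω = 2π·f = 2π·60 = 377 rad/s.
Step 2 — Component impedances:
  R: Z = R = 21.5 Ω
  L: Z = jωL = j·377·0.00201 = 0 + j0.7578 Ω
Step 3 — Series combination: Z_total = R + L = 21.5 + j0.7578 Ω = 21.51∠2.0° Ω.
Step 4 — Power factor: PF = cos(φ) = Re(Z)/|Z| = 21.5/21.513 = 0.9994.
Step 5 — Type: Im(Z) = 0.7578 ⇒ lagging (phase φ = 2.0°).

PF = 0.9994 (lagging, φ = 2.0°)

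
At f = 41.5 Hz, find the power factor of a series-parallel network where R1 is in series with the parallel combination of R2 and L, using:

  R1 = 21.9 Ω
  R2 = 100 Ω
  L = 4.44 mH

Step 1 — Angular frequency: ω = 2π·f = 2π·41.5 = 260.8 rad/s.
Step 2 — Component impedances:
  R1: Z = R = 21.9 Ω
  R2: Z = R = 100 Ω
  L: Z = jωL = j·260.8·0.00444 = 0 + j1.158 Ω
Step 3 — Parallel branch: R2 || L = 1/(1/R2 + 1/L) = 0.0134 + j1.158 Ω.
Step 4 — Series with R1: Z_total = R1 + (R2 || L) = 21.91 + j1.158 Ω = 21.94∠3.0° Ω.
Step 5 — Power factor: PF = cos(φ) = Re(Z)/|Z| = 21.91/21.94 = 0.9986.
Step 6 — Type: Im(Z) = 1.158 ⇒ lagging (phase φ = 3.0°).

PF = 0.9986 (lagging, φ = 3.0°)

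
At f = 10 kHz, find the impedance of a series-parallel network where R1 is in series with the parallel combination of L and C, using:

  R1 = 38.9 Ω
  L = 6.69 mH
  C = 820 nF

Step 1 — Angular frequency: ω = 2π·f = 2π·1e+04 = 6.283e+04 rad/s.
Step 2 — Component impedances:
  R1: Z = R = 38.9 Ω
  L: Z = jωL = j·6.283e+04·0.00669 = 0 + j420.3 Ω
  C: Z = 1/(jωC) = -j/(ω·C) = 0 - j19.41 Ω
Step 3 — Parallel branch: L || C = 1/(1/L + 1/C) = 0 - j20.35 Ω.
Step 4 — Series with R1: Z_total = R1 + (L || C) = 38.9 - j20.35 Ω = 43.9∠-27.6° Ω.

Z = 38.9 - j20.35 Ω = 43.9∠-27.6° Ω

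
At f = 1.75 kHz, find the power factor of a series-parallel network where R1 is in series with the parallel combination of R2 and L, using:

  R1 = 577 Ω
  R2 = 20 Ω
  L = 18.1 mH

Step 1 — Angular frequency: ω = 2π·f = 2π·1750 = 1.1e+04 rad/s.
Step 2 — Component impedances:
  R1: Z = R = 577 Ω
  R2: Z = R = 20 Ω
  L: Z = jωL = j·1.1e+04·0.0181 = 0 + j199 Ω
Step 3 — Parallel branch: R2 || L = 1/(1/R2 + 1/L) = 19.8 + j1.99 Ω.
Step 4 — Series with R1: Z_total = R1 + (R2 || L) = 596.8 + j1.99 Ω = 596.8∠0.2° Ω.
Step 5 — Power factor: PF = cos(φ) = Re(Z)/|Z| = 596.8/596.8 = 1.
Step 6 — Type: Im(Z) = 1.99 ⇒ lagging (phase φ = 0.2°).

PF = 1 (lagging, φ = 0.2°)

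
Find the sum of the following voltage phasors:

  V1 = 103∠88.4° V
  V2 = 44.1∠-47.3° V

Step 1 — Convert each phasor to rectangular form:
  V1 = 103·(cos(88.4°) + j·sin(88.4°)) = 2.876 + j103 V
  V2 = 44.1·(cos(-47.3°) + j·sin(-47.3°)) = 29.91 - j32.41 V
Step 2 — Sum components: V_total = 32.78 + j70.55 V.
Step 3 — Convert to polar: |V_total| = 77.79 V, ∠V_total = 65.1°.

V_total = 77.79∠65.1° V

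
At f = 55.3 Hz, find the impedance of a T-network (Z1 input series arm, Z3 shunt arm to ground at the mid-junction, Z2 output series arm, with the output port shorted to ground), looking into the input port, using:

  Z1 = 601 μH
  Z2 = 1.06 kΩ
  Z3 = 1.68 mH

Step 1 — Angular frequency: ω = 2π·f = 2π·55.3 = 347.5 rad/s.
Step 2 — Component impedances:
  Z1: Z = jωL = j·347.5·0.000601 = 0 + j0.2088 Ω
  Z2: Z = R = 1060 Ω
  Z3: Z = jωL = j·347.5·0.00168 = 0 + j0.5837 Ω
Step 3 — With the output port shorted to ground, the output series arm Z2 runs from the junction to ground; the shunt arm Z3 also runs from the junction to ground. They appear in parallel: Z3 || Z2 = 0.0003215 + j0.5837 Ω.
Step 4 — Series with input arm Z1: Z_in = Z1 + (Z3 || Z2) = 0.0003215 + j0.7926 Ω = 0.7926∠90.0° Ω.

Z = 0.0003215 + j0.7926 Ω = 0.7926∠90.0° Ω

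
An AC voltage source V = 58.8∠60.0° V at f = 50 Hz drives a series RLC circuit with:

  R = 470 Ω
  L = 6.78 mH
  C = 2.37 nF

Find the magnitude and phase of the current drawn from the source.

Step 1 — Angular frequency: ω = 2π·f = 2π·50 = 314.2 rad/s.
Step 2 — Component impedances:
  R: Z = R = 470 Ω
  L: Z = jωL = j·314.2·0.00678 = 0 + j2.13 Ω
  C: Z = 1/(jωC) = -j/(ω·C) = 0 - j1.343e+06 Ω
Step 3 — Series combination: Z_total = R + L + C = 470 - j1.343e+06 Ω = 1.343e+06∠-90.0° Ω.
Step 4 — Source phasor: V = 58.8∠60.0° V = 29.4 + j50.92 V.
Step 5 — Ohm's law: I = V / Z_total = (29.4 + j50.92) / (470 - j1.343e+06) = -3.791e-05 + j2.19e-05 A.
Step 6 — Convert to polar: |I| = 4.378e-05 A, ∠I = 150.0°.

I = 4.378e-05∠150.0° A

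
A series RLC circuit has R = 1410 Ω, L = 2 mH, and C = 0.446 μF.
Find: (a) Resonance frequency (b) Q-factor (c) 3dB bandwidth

Step 1 — Resonance: ω₀ = 1/√(LC) = 1/√(0.002·4.46e-07) = 3.348e+04 rad/s.
Step 2 — f₀ = ω₀/(2π) = 5329 Hz.
Step 3 — Series Q: Q = ω₀L/R = 3.348e+04·0.002/1410 = 0.04749.
Step 4 — Bandwidth: Δω = ω₀/Q = 7.05e+05 rad/s; BW = Δω/(2π) = 1.122e+05 Hz.

(a) f₀ = 5329 Hz  (b) Q = 0.04749  (c) BW = 1.122e+05 Hz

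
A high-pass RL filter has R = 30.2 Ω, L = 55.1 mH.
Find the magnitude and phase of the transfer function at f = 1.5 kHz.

Step 1 — Angular frequency: ω = 2π·1500 = 9425 rad/s.
Step 2 — Transfer function: H(jω) = jωL/(R + jωL).
Step 3 — Numerator jωL = j·519.3; denominator R + jωL = 30.2 + j519.3.
Step 4 — H = 0.9966 + j0.05796.
Step 5 — Magnitude: |H| = 0.9983 (-0.0 dB); phase: φ = 3.3°.

|H| = 0.9983 (-0.0 dB), φ = 3.3°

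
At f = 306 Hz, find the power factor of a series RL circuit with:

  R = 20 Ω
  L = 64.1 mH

Step 1 — Angular frequency: ω = 2π·f = 2π·306 = 1923 rad/s.
Step 2 — Component impedances:
  R: Z = R = 20 Ω
  L: Z = jωL = j·1923·0.0641 = 0 + j123.2 Ω
Step 3 — Series combination: Z_total = R + L = 20 + j123.2 Ω = 124.9∠80.8° Ω.
Step 4 — Power factor: PF = cos(φ) = Re(Z)/|Z| = 20/124.85 = 0.1602.
Step 5 — Type: Im(Z) = 123.2 ⇒ lagging (phase φ = 80.8°).

PF = 0.1602 (lagging, φ = 80.8°)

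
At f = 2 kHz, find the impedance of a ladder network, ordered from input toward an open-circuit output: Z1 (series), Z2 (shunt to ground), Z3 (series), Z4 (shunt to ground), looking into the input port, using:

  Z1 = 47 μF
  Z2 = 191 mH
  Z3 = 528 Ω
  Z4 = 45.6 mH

Step 1 — Angular frequency: ω = 2π·f = 2π·2000 = 1.257e+04 rad/s.
Step 2 — Component impedances:
  Z1: Z = 1/(jωC) = -j/(ω·C) = 0 - j1.693 Ω
  Z2: Z = jωL = j·1.257e+04·0.191 = 0 + j2400 Ω
  Z3: Z = R = 528 Ω
  Z4: Z = jωL = j·1.257e+04·0.0456 = 0 + j573 Ω
Step 3 — Ladder network (open output): work backward from the far end, alternating series and parallel combinations. Z_in = 333.6 + j520.1 Ω = 617.9∠57.3° Ω.

Z = 333.6 + j520.1 Ω = 617.9∠57.3° Ω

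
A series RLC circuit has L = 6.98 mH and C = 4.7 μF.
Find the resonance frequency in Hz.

Step 1 — Resonance condition Im(Z)=0 gives ω₀ = 1/√(LC).
Step 2 — ω₀ = 1/√(0.00698·4.7e-06) = 5521 rad/s.
Step 3 — f₀ = ω₀/(2π) = 878.7 Hz.

f₀ = 878.7 Hz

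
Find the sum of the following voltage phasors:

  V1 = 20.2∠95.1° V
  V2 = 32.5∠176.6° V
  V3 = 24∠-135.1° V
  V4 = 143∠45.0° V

Step 1 — Convert each phasor to rectangular form:
  V1 = 20.2·(cos(95.1°) + j·sin(95.1°)) = -1.796 + j20.12 V
  V2 = 32.5·(cos(176.6°) + j·sin(176.6°)) = -32.44 + j1.927 V
  V3 = 24·(cos(-135.1°) + j·sin(-135.1°)) = -17 - j16.94 V
  V4 = 143·(cos(45.0°) + j·sin(45.0°)) = 101.1 + j101.1 V
Step 2 — Sum components: V_total = 49.88 + j106.2 V.
Step 3 — Convert to polar: |V_total| = 117.4 V, ∠V_total = 64.8°.

V_total = 117.4∠64.8° V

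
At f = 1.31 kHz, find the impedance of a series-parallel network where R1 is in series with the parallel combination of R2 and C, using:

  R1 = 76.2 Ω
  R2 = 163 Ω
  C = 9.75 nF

Step 1 — Angular frequency: ω = 2π·f = 2π·1310 = 8231 rad/s.
Step 2 — Component impedances:
  R1: Z = R = 76.2 Ω
  R2: Z = R = 163 Ω
  C: Z = 1/(jωC) = -j/(ω·C) = 0 - j1.246e+04 Ω
Step 3 — Parallel branch: R2 || C = 1/(1/R2 + 1/C) = 163 - j2.132 Ω.
Step 4 — Series with R1: Z_total = R1 + (R2 || C) = 239.2 - j2.132 Ω = 239.2∠-0.5° Ω.

Z = 239.2 - j2.132 Ω = 239.2∠-0.5° Ω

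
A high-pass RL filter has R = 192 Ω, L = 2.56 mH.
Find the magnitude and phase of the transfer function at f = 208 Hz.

Step 1 — Angular frequency: ω = 2π·208 = 1307 rad/s.
Step 2 — Transfer function: H(jω) = jωL/(R + jωL).
Step 3 — Numerator jωL = j·3.346; denominator R + jωL = 192 + j3.346.
Step 4 — H = 0.0003036 + j0.01742.
Step 5 — Magnitude: |H| = 0.01742 (-35.2 dB); phase: φ = 89.0°.

|H| = 0.01742 (-35.2 dB), φ = 89.0°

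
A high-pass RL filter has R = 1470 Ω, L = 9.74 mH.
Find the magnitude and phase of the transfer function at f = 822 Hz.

Step 1 — Angular frequency: ω = 2π·822 = 5165 rad/s.
Step 2 — Transfer function: H(jω) = jωL/(R + jωL).
Step 3 — Numerator jωL = j·50.3; denominator R + jωL = 1470 + j50.3.
Step 4 — H = 0.00117 + j0.03418.
Step 5 — Magnitude: |H| = 0.0342 (-29.3 dB); phase: φ = 88.0°.

|H| = 0.0342 (-29.3 dB), φ = 88.0°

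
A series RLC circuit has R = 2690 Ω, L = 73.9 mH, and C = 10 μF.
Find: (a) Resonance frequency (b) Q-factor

Step 1 — Resonance condition Im(Z)=0 gives ω₀ = 1/√(LC).
Step 2 — ω₀ = 1/√(0.0739·1e-05) = 1163 rad/s.
Step 3 — f₀ = ω₀/(2π) = 185.1 Hz.
Step 4 — Series Q: Q = ω₀L/R = 1163·0.0739/2690 = 0.03196.

(a) f₀ = 185.1 Hz  (b) Q = 0.03196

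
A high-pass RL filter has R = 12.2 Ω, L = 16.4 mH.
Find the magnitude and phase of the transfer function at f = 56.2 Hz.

Step 1 — Angular frequency: ω = 2π·56.2 = 353.1 rad/s.
Step 2 — Transfer function: H(jω) = jωL/(R + jωL).
Step 3 — Numerator jωL = j·5.791; denominator R + jωL = 12.2 + j5.791.
Step 4 — H = 0.1839 + j0.3874.
Step 5 — Magnitude: |H| = 0.4288 (-7.4 dB); phase: φ = 64.6°.

|H| = 0.4288 (-7.4 dB), φ = 64.6°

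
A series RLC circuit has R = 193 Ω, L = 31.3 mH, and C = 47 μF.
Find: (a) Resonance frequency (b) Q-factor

Step 1 — Resonance condition Im(Z)=0 gives ω₀ = 1/√(LC).
Step 2 — ω₀ = 1/√(0.0313·4.7e-05) = 824.5 rad/s.
Step 3 — f₀ = ω₀/(2π) = 131.2 Hz.
Step 4 — Series Q: Q = ω₀L/R = 824.5·0.0313/193 = 0.1337.

(a) f₀ = 131.2 Hz  (b) Q = 0.1337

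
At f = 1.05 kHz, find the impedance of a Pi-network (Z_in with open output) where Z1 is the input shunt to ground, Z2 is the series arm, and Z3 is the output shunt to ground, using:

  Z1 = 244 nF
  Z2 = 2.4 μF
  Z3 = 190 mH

Step 1 — Angular frequency: ω = 2π·f = 2π·1050 = 6597 rad/s.
Step 2 — Component impedances:
  Z1: Z = 1/(jωC) = -j/(ω·C) = 0 - j621.2 Ω
  Z2: Z = 1/(jωC) = -j/(ω·C) = 0 - j63.16 Ω
  Z3: Z = jωL = j·6597·0.19 = 0 + j1253 Ω
Step 3 — With open output, the series arm Z2 and the output shunt Z3 appear in series to ground: Z2 + Z3 = 0 + j1190 Ω.
Step 4 — Parallel with input shunt Z1: Z_in = Z1 || (Z2 + Z3) = 0 - j1299 Ω = 1299∠-90.0° Ω.

Z = 0 - j1299 Ω = 1299∠-90.0° Ω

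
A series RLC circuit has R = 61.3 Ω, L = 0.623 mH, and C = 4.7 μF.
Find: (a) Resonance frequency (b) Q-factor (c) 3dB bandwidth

Step 1 — Resonance: ω₀ = 1/√(LC) = 1/√(0.000623·4.7e-06) = 1.848e+04 rad/s.
Step 2 — f₀ = ω₀/(2π) = 2941 Hz.
Step 3 — Series Q: Q = ω₀L/R = 1.848e+04·0.000623/61.3 = 0.1878.
Step 4 — Bandwidth: Δω = ω₀/Q = 9.839e+04 rad/s; BW = Δω/(2π) = 1.566e+04 Hz.

(a) f₀ = 2941 Hz  (b) Q = 0.1878  (c) BW = 1.566e+04 Hz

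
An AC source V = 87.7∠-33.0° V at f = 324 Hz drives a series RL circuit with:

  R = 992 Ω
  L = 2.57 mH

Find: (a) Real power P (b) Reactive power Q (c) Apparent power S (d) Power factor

Step 1 — Angular frequency: ω = 2π·f = 2π·324 = 2036 rad/s.
Step 2 — Component impedances:
  R: Z = R = 992 Ω
  L: Z = jωL = j·2036·0.00257 = 0 + j5.232 Ω
Step 3 — Series combination: Z_total = R + L = 992 + j5.232 Ω = 992∠0.3° Ω.
Step 4 — Source phasor: V = 87.7∠-33.0° V = 73.55 - j47.76 V.
Step 5 — Current: I = V / Z = 0.07389 - j0.04854 A = 0.08841∠-33.3° A.
Step 6 — Complex power: S = V·I* = 7.753 + j0.04089 VA.
Step 7 — Real power: P = Re(S) = 7.753 W.
Step 8 — Reactive power: Q = Im(S) = 0.04089 VAR.
Step 9 — Apparent power: |S| = 7.753 VA.
Step 10 — Power factor: PF = P/|S| = 1 (lagging).

(a) P = 7.753 W  (b) Q = 0.04089 VAR  (c) S = 7.753 VA  (d) PF = 1 (lagging)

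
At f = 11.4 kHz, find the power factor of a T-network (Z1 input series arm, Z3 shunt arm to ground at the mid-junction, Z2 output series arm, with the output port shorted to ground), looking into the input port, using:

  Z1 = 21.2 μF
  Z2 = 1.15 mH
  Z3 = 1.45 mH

Step 1 — Angular frequency: ω = 2π·f = 2π·1.14e+04 = 7.163e+04 rad/s.
Step 2 — Component impedances:
  Z1: Z = 1/(jωC) = -j/(ω·C) = 0 - j0.6585 Ω
  Z2: Z = jωL = j·7.163e+04·0.00115 = 0 + j82.37 Ω
  Z3: Z = jωL = j·7.163e+04·0.00145 = 0 + j103.9 Ω
Step 3 — With the output port shorted to ground, the output series arm Z2 runs from the junction to ground; the shunt arm Z3 also runs from the junction to ground. They appear in parallel: Z3 || Z2 = 0 + j45.94 Ω.
Step 4 — Series with input arm Z1: Z_in = Z1 + (Z3 || Z2) = 0 + j45.28 Ω = 45.28∠90.0° Ω.
Step 5 — Power factor: PF = cos(φ) = Re(Z)/|Z| = 0/45.28 = 0.
Step 6 — Type: Im(Z) = 45.28 ⇒ lagging (phase φ = 90.0°).

PF = 0 (lagging, φ = 90.0°)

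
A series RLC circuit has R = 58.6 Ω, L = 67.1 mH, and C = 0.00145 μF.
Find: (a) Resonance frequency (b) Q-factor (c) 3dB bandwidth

Step 1 — Resonance: ω₀ = 1/√(LC) = 1/√(0.0671·1.45e-09) = 1.014e+05 rad/s.
Step 2 — f₀ = ω₀/(2π) = 1.614e+04 Hz.
Step 3 — Series Q: Q = ω₀L/R = 1.014e+05·0.0671/58.6 = 116.1.
Step 4 — Bandwidth: Δω = ω₀/Q = 873.3 rad/s; BW = Δω/(2π) = 139 Hz.

(a) f₀ = 1.614e+04 Hz  (b) Q = 116.1  (c) BW = 139 Hz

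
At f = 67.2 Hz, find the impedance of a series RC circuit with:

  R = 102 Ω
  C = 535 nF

Step 1 — Angular frequency: ω = 2π·f = 2π·67.2 = 422.2 rad/s.
Step 2 — Component impedances:
  R: Z = R = 102 Ω
  C: Z = 1/(jωC) = -j/(ω·C) = 0 - j4427 Ω
Step 3 — Series combination: Z_total = R + C = 102 - j4427 Ω = 4428∠-88.7° Ω.

Z = 102 - j4427 Ω = 4428∠-88.7° Ω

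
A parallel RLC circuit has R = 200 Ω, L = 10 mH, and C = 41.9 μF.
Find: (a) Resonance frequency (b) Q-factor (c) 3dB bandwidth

Step 1 — Resonance: ω₀ = 1/√(LC) = 1/√(0.01·4.19e-05) = 1545 rad/s.
Step 2 — f₀ = ω₀/(2π) = 245.9 Hz.
Step 3 — Parallel Q: Q = R/(ω₀L) = 200/(1545·0.01) = 12.95.
Step 4 — Bandwidth: Δω = ω₀/Q = 119.3 rad/s; BW = Δω/(2π) = 18.99 Hz.

(a) f₀ = 245.9 Hz  (b) Q = 12.95  (c) BW = 18.99 Hz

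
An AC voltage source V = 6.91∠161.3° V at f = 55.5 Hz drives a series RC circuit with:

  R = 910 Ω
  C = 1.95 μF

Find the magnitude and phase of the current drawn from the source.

Step 1 — Angular frequency: ω = 2π·f = 2π·55.5 = 348.7 rad/s.
Step 2 — Component impedances:
  R: Z = R = 910 Ω
  C: Z = 1/(jωC) = -j/(ω·C) = 0 - j1471 Ω
Step 3 — Series combination: Z_total = R + C = 910 - j1471 Ω = 1729∠-58.3° Ω.
Step 4 — Source phasor: V = 6.91∠161.3° V = -6.545 + j2.215 V.
Step 5 — Ohm's law: I = V / Z_total = (-6.545 + j2.215) / (910 - j1471) = -0.003081 - j0.002544 A.
Step 6 — Convert to polar: |I| = 0.003996 A, ∠I = -140.4°.

I = 0.003996∠-140.4° A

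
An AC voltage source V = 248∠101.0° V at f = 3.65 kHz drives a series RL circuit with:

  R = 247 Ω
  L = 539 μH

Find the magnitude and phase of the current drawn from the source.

Step 1 — Angular frequency: ω = 2π·f = 2π·3650 = 2.293e+04 rad/s.
Step 2 — Component impedances:
  R: Z = R = 247 Ω
  L: Z = jωL = j·2.293e+04·0.000539 = 0 + j12.36 Ω
Step 3 — Series combination: Z_total = R + L = 247 + j12.36 Ω = 247.3∠2.9° Ω.
Step 4 — Source phasor: V = 248∠101.0° V = -47.32 + j243.4 V.
Step 5 — Ohm's law: I = V / Z_total = (-47.32 + j243.4) / (247 + j12.36) = -0.1419 + j0.9927 A.
Step 6 — Convert to polar: |I| = 1.003 A, ∠I = 98.1°.

I = 1.003∠98.1° A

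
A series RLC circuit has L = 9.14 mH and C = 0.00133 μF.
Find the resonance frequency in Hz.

Step 1 — Resonance condition Im(Z)=0 gives ω₀ = 1/√(LC).
Step 2 — ω₀ = 1/√(0.00914·1.33e-09) = 2.868e+05 rad/s.
Step 3 — f₀ = ω₀/(2π) = 4.565e+04 Hz.

f₀ = 4.565e+04 Hz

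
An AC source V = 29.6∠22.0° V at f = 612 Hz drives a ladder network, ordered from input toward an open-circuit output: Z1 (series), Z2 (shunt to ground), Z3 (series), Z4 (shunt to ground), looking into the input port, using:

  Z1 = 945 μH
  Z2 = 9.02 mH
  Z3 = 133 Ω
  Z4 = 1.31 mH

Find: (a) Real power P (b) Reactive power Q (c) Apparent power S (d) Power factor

Step 1 — Angular frequency: ω = 2π·f = 2π·612 = 3845 rad/s.
Step 2 — Component impedances:
  Z1: Z = jωL = j·3845·0.000945 = 0 + j3.634 Ω
  Z2: Z = jωL = j·3845·0.00902 = 0 + j34.68 Ω
  Z3: Z = R = 133 Ω
  Z4: Z = jωL = j·3845·0.00131 = 0 + j5.037 Ω
Step 3 — Ladder network (open output): work backward from the far end, alternating series and parallel combinations. Z_in = 8.305 + j35.84 Ω = 36.79∠77.0° Ω.
Step 4 — Source phasor: V = 29.6∠22.0° V = 27.44 + j11.09 V.
Step 5 — Current: I = V / Z = 0.462 - j0.6587 A = 0.8046∠-55.0° A.
Step 6 — Complex power: S = V·I* = 5.376 + j23.2 VA.
Step 7 — Real power: P = Re(S) = 5.376 W.
Step 8 — Reactive power: Q = Im(S) = 23.2 VAR.
Step 9 — Apparent power: |S| = 23.82 VA.
Step 10 — Power factor: PF = P/|S| = 0.2257 (lagging).

(a) P = 5.376 W  (b) Q = 23.2 VAR  (c) S = 23.82 VA  (d) PF = 0.2257 (lagging)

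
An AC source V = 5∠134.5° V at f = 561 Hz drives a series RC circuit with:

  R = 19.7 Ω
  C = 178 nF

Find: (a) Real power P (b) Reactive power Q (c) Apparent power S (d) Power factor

Step 1 — Angular frequency: ω = 2π·f = 2π·561 = 3525 rad/s.
Step 2 — Component impedances:
  R: Z = R = 19.7 Ω
  C: Z = 1/(jωC) = -j/(ω·C) = 0 - j1594 Ω
Step 3 — Series combination: Z_total = R + C = 19.7 - j1594 Ω = 1594∠-89.3° Ω.
Step 4 — Source phasor: V = 5∠134.5° V = -3.505 + j3.566 V.
Step 5 — Current: I = V / Z = -0.002264 - j0.002171 A = 0.003137∠-136.2° A.
Step 6 — Complex power: S = V·I* = 0.0001938 - j0.01568 VA.
Step 7 — Real power: P = Re(S) = 0.0001938 W.
Step 8 — Reactive power: Q = Im(S) = -0.01568 VAR.
Step 9 — Apparent power: |S| = 0.01568 VA.
Step 10 — Power factor: PF = P/|S| = 0.01236 (leading).

(a) P = 0.0001938 W  (b) Q = -0.01568 VAR  (c) S = 0.01568 VA  (d) PF = 0.01236 (leading)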